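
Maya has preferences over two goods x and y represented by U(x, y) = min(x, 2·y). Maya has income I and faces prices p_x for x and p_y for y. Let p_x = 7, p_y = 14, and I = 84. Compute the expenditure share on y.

share on y = 0.5

Leontief preferences: the optimum is at the kink where x/2 = y/1, i.e. y = (1/2)·x.
Budget: p_x·x + p_y·(1/2)·x = I, so (2·p_x + p_y)·x = 2·I.
Demand: x*(p_x,p_y,I) = 2·I/(2·p_x + p_y), y* = I/(2·p_x + p_y).
Here 2·7 + 14 = 28, giving x* = 6 and y* = 3.
Expenditure on y: 14·3 = 42; share = 0.5.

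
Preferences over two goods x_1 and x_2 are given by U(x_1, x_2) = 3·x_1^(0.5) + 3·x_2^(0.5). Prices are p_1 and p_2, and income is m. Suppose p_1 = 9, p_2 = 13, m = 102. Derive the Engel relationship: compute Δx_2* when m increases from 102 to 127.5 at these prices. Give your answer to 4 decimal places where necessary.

Δx_2* = 0.8024

From the CES first-order condition, (x_2/x_1)^(0.5) = p_1/p_2.
Solve for the ratio: x_2/x_1 = [p_1/p_2]^(2).
Substitute x_2 = (x_2/x_1)·x_1 into the budget: x_1* = m/(p_1 + p_2·(x_2/x_1)).
Numerically x_2/x_1 = 0.47929, so x_1* = 102/(9 + 13·0.47929) = 6.697 and x_2* = 0.47929·6.697 = 3.2098.
At m' = 127.5: x_2* = 4.0122. Change: 4.0122 − 3.2098 = 0.8024.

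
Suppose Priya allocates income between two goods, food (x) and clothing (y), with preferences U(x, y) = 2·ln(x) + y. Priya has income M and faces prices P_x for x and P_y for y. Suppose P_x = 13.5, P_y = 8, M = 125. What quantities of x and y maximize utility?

x* = 1.1852, y* = 13.625

Set MRS = P_x/P_y: (2/x)/1 = P_x/P_y.
So x*(P_x,P_y) = 2·P_y/P_x, independent of income; and y* = (M − 2·P_y)/P_y.
At the given prices: x* = 2·8/13.5 = 1.1852, and y* = 13.625.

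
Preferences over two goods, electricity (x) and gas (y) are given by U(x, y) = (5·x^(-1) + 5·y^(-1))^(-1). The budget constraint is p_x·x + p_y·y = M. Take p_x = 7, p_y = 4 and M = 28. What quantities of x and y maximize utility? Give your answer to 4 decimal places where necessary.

x* = 2.278, y* = 3.0135

From the CES first-order condition, (y/x)^(2) = p_x/p_y.
Hence y/x = (p_x/p_y)^(1/(2)), i.e. raised to the 0.5 power.
With the ratio pinned down, the budget gives x* = M/(p_x + p_y·(y/x)) and y* = (y/x)·x*.
Numerically y/x = 1.322876, so x* = 28/(7 + 4·1.322876) = 2.278 and y* = 1.322876·2.278 = 3.0135.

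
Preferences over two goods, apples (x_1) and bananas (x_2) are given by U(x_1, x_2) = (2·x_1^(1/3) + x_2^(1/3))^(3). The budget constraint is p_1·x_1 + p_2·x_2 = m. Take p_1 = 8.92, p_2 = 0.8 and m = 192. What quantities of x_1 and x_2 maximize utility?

x_1* = 9.8711, x_2* = 129.9371

Numerically x_2/x_1 = 13.163377, so x_1* = 192/(8.92 + 0.8·13.163377) = 9.8711 and x_2* = 13.163377·9.8711 = 129.9371.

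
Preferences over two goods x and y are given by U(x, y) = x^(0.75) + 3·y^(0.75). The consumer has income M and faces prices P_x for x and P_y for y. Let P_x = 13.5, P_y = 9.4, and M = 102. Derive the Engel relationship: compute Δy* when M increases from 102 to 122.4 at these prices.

From the CES first-order condition, (1/3)·(y/x)^(0.25) = P_x/P_y.
Solve for the ratio: y/x = [3·P_x/P_y]^(4).
Substitute y = (y/x)·x into the budget: x* = M/(P_x + P_y·(y/x)).
Numerically y/x = 344.594767, so x* = 102/(13.5 + 9.4·344.594767) = 0.0314 and y* = 344.594767·0.0314 = 10.806.
At M' = 122.4: y* = 12.9672. Change: 12.9672 − 10.806 = 2.1612.

Δy* = 2.1612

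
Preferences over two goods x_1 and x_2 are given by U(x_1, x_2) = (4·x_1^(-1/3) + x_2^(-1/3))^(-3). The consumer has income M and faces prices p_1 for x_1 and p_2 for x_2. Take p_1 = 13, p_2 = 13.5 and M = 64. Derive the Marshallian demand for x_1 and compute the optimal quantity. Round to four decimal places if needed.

x_1* = 3.6282

From the CES first-order condition, 4·(x_2/x_1)^(4/3) = p_1/p_2.
Solve for the ratio: x_2/x_1 = [(1/4)·p_1/p_2]^(0.75).
Substitute x_2 = (x_2/x_1)·x_1 into the budget: x_1* = M/(p_1 + p_2·(x_2/x_1)).
Numerically x_2/x_1 = 0.343686, so x_1* = 64/(13 + 13.5·0.343686) = 3.6282.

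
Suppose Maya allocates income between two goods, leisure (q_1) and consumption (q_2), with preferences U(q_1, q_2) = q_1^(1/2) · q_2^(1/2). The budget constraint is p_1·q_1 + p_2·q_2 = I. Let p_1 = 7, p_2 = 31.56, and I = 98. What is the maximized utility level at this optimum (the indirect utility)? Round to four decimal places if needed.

The MRS is q_2/q_1. Set MRS = p_1/p_2.
So 0.5·p_2·q_2 = 0.5·p_1·q_1; combined with the budget, a share 0.5 of income goes to q_1.
Demand: q_1*(p_1,p_2,I) = 0.5·I/p_1 and q_2* = 0.5·I/p_2.
At p_1=7, p_2=31.56, I=98: q_1* = 0.5·98/7 = 7, q_2* = 1.5526.
Utility at the optimum: U(7, 1.5526) = 3.2967.

V = 3.2967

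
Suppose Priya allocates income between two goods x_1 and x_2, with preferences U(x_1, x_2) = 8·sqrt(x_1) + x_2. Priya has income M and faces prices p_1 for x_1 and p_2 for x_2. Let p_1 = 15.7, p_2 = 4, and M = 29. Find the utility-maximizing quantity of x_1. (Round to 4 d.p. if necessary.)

x_1* = 1.0386

Set MRS = p_1/p_2: 4·x_1^(−1/2) = p_1/p_2.
Solve: √x_1 = 4·p_2/p_1, so x_1*(p_1,p_2) = (4·p_2/p_1)², and x_2* = (M − p_1·x_1*)/p_2.
Plugging in: x_1* = (4·4/15.7)² = 1.0386.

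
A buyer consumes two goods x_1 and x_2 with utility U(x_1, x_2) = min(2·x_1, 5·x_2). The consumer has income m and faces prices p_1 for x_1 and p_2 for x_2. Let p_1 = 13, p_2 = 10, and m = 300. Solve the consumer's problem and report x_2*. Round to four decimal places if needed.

With perfect complements, no substitution: consume in ratio x_1:x_2 = 5:2.
Budget: p_1·x_1 + p_2·(2/5)·x_1 = m, so (5·p_1 + 2·p_2)·x_1 = 5·m.
Demand: x_1*(p_1,p_2,m) = 5·m/(5·p_1 + 2·p_2), x_2* = 2·m/(5·p_1 + 2·p_2).
Here 5·13 + 2·10 = 85, giving x_2* = 7.0588.

x_2* = 7.0588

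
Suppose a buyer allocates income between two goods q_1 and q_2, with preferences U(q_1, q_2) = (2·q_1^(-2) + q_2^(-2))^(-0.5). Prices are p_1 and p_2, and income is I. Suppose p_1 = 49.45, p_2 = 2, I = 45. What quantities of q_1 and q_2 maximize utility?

q_1* = 0.8322, q_2* = 1.9242

Substitute q_2 = (q_2/q_1)·q_1 into the budget: q_1* = I/(p_1 + p_2·(q_2/q_1)).
Numerically q_2/q_1 = 2.312253, so q_1* = 45/(49.45 + 2·2.312253) = 0.8322 and q_2* = 2.312253·0.8322 = 1.9242.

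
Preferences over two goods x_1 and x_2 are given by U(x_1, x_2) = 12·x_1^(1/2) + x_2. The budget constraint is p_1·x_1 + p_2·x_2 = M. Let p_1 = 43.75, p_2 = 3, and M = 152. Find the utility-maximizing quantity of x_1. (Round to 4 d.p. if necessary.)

x_1* = 0.1693

MU_x_1 = 6/√x_1, MU_x_2 = 1. Tangency: 6/√x_1 = p_1/p_2.
Solve: √x_1 = 6·p_2/p_1, so x_1*(p_1,p_2) = (6·p_2/p_1)², and x_2* = (M − p_1·x_1*)/p_2.
Plugging in: x_1* = (6·3/43.75)² = 0.1693.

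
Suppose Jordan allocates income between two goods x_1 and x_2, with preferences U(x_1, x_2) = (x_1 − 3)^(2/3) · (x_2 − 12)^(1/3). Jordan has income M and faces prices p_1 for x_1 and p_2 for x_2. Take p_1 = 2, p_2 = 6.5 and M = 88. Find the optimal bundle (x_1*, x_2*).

This is Cobb-Douglas in (x_1−3, x_2−12): tangency gives 2/3·p_2·(x_2−12) = 1/3·p_1·(x_1−3).
After buying the subsistence bundle (3, 12), a share 2/3 of the remaining income goes to x_1: x_1* = 3 + 2/3·(M − 3p_1 − 12p_2)/p_1.
Discretionary income = 88 − 3·2 − 12·6.5 = 4; x_1* = 3 + 2/3·4/2 = 4.3333; x_2* = 12 + 1/3·4/6.5 = 12.2051.

x_1* = 4.3333, x_2* = 12.2051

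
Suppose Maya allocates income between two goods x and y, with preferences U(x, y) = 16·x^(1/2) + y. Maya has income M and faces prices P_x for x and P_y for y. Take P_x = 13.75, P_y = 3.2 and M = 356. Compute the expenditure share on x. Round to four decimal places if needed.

Set MRS = P_x/P_y: 8·x^(−1/2) = P_x/P_y.
Solve: √x = 8·P_y/P_x, so x*(P_x,P_y) = (8·P_y/P_x)², and y* = (M − P_x·x*)/P_y.
Plugging in: x* = (8·3.2/13.75)² = 3.4664, y* = 96.3555.
Expenditure on x: 13.75·3.4664 = 47.6625; share = 0.1339.

share on x = 0.1339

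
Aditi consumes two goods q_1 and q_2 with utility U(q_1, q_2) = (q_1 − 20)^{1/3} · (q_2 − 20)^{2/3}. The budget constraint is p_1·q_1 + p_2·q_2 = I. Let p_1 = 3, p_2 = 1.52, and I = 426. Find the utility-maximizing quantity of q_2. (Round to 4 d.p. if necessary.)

q_2* = 167.193

Let q_1' = q_1−20, q_2' = q_2−20. MRS = (1/2)·q_2'/q_1' = p_1/p_2.
Substituting into the budget: q_1* = 20 + 1/3·(I − 20·p_1 − 20·p_2)/p_1, and q_2* = 20 + 2/3·(…)/p_2.
Discretionary income = 426 − 20·3 − 20·1.52 = 335.6; q_2* = 20 + 2/3·335.6/1.52 = 167.193.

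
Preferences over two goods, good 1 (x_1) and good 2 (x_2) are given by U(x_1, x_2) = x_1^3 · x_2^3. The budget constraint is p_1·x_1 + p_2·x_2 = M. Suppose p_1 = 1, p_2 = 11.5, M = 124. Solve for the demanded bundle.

Tangency: MRS = x_2/x_1 = p_1/p_2.
Rearranging, p_2·x_2 = p_1·x_1. Substituting into the budget gives p_1·x_1·(1 + 1) = M.
Demand: x_1*(p_1,p_2,M) = 0.5·M/p_1 and x_2* = 0.5·M/p_2.
At p_1=1, p_2=11.5, M=124: x_1* = 0.5·124/1 = 62, x_2* = 5.3913.

x_1* = 62, x_2* = 5.3913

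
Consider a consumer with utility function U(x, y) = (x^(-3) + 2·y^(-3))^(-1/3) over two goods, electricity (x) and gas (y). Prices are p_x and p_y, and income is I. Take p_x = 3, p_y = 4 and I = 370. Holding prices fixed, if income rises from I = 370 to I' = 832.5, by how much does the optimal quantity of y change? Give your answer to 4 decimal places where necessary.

With the ratio pinned down, the budget gives x* = I/(p_x + p_y·(y/x)) and y* = (y/x)·x*.
Numerically y/x = 1.106682, so x* = 370/(3 + 4·1.106682) = 49.8201 and y* = 1.106682·49.8201 = 55.135.
At I' = 832.5: y* = 124.0537. Change: 124.0537 − 55.135 = 68.9187.

Δy* = 68.9187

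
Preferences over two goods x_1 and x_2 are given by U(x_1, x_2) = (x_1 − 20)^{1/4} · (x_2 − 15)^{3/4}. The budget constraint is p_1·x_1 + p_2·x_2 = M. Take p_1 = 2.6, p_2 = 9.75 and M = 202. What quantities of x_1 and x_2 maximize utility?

MRS = (1/3)·(x_2−15)/(x_1−20). Tangency with p_1/p_2 gives x_2−15 = 3·(p_1/p_2)·(x_1−20).
After buying the subsistence bundle (20, 15), a share 0.25 of the remaining income goes to x_1: x_1* = 20 + 0.25·(M − 20p_1 − 15p_2)/p_1.
Discretionary income = 202 − 20·2.6 − 15·9.75 = 3.75; x_1* = 20 + 0.25·3.75/2.6 = 20.3606; x_2* = 15 + 0.75·3.75/9.75 = 15.2885.

x_1* = 20.3606, x_2* = 15.2885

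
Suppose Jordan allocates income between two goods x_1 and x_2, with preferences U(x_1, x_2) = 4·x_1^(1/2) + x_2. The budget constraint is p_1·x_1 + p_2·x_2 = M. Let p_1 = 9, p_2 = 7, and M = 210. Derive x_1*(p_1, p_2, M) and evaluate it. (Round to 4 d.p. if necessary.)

x_1* = 2.4198

Solve: √x_1 = 2·p_2/p_1, so x_1*(p_1,p_2) = (2·p_2/p_1)², and x_2* = (M − p_1·x_1*)/p_2.
Plugging in: x_1* = (2·7/9)² = 2.4198.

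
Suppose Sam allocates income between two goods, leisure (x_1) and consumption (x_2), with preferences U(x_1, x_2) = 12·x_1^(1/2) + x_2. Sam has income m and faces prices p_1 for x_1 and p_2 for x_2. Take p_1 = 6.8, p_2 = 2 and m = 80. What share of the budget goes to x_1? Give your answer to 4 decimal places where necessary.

Set MRS = p_1/p_2: 6·x_1^(−1/2) = p_1/p_2.
Thus x_1* = (6·p_2/p_1)² — independent of m — with the rest of income spent on x_2.
Plugging in: x_1* = (6·2/6.8)² = 3.1142, x_2* = 29.4118.
Expenditure on x_1: 6.8·3.1142 = 21.1765; share = 0.2647.

share on x_1 = 0.2647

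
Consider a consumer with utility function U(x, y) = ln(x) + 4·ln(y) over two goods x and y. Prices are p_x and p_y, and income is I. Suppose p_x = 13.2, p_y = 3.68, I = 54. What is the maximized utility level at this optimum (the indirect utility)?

V = 9.651

The MRS is (1/4)·y/x. Set MRS = p_x/p_y.
Rearranging, p_y·y = 4·p_x·x. Substituting into the budget gives p_x·x·(1 + 4) = I.
Demand: x*(p_x,p_y,I) = 0.2·I/p_x and y* = 0.8·I/p_y.
At p_x=13.2, p_y=3.68, I=54: x* = 0.2·54/13.2 = 0.8182, y* = 11.7391.
Utility at the optimum: U(0.8182, 11.7391) = 9.651.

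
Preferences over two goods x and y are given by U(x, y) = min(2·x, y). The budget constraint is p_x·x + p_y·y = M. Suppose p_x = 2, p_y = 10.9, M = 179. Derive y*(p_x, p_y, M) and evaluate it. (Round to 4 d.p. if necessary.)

With perfect complements, no substitution: consume in ratio x:y = 1:2.
Budget: p_x·x + p_y·2·x = M, so (p_x + 2·p_y)·x = M.
Demand: x*(p_x,p_y,M) = M/(p_x + 2·p_y), y* = 2·M/(p_x + 2·p_y).
Here 2 + 2·10.9 = 23.8, giving y* = 15.042.

y* = 15.042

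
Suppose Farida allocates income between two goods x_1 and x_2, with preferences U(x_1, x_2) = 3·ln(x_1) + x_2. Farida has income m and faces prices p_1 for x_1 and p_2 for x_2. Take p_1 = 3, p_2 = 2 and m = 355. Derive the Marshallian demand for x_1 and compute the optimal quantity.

Set MRS = p_1/p_2: (3/x_1)/1 = p_1/p_2.
So x_1*(p_1,p_2) = 3·p_2/p_1, independent of income; and x_2* = (m − 3·p_2)/p_2.
At the given prices: x_1* = 3·2/3 = 2.

x_1* = 2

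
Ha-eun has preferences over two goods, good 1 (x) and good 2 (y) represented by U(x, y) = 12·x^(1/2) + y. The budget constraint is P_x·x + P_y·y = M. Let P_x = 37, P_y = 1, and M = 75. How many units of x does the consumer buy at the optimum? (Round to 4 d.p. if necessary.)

MU_x = 6/√x, MU_y = 1. Tangency: 6/√x = P_x/P_y.
Solve: √x = 6·P_y/P_x, so x*(P_x,P_y) = (6·P_y/P_x)², and y* = (M − P_x·x*)/P_y.
Plugging in: x* = (6·1/37)² = 0.0263.

x* = 0.0263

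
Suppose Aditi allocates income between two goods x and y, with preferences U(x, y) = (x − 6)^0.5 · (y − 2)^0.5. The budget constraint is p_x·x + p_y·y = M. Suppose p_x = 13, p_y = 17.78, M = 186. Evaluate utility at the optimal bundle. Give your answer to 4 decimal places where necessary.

V = 2.3824

This is Cobb-Douglas in (x−6, y−2): tangency gives 0.5·p_y·(y−2) = 0.5·p_x·(x−6).
Substituting into the budget: x* = 6 + 0.5·(M − 6·p_x − 2·p_y)/p_x, and y* = 2 + 0.5·(…)/p_y.
Discretionary income = 186 − 6·13 − 2·17.78 = 72.44; x* = 6 + 0.5·72.44/13 = 8.7862; y* = 2 + 0.5·72.44/17.78 = 4.0371.
Utility at the optimum: U(8.7862, 4.0371) = 2.3824.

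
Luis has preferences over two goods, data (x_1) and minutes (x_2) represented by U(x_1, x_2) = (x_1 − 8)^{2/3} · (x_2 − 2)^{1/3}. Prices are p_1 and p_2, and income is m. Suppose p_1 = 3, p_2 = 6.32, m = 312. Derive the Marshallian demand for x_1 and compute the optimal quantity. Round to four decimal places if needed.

x_1* = 69.1911

Let x_1' = x_1−8, x_2' = x_2−2. MRS = 2·x_2'/x_1' = p_1/p_2.
After buying the subsistence bundle (8, 2), a share 2/3 of the remaining income goes to x_1: x_1* = 8 + 2/3·(m − 8p_1 − 2p_2)/p_1.
Discretionary income = 312 − 8·3 − 2·6.32 = 275.36; x_1* = 8 + 2/3·275.36/3 = 69.1911.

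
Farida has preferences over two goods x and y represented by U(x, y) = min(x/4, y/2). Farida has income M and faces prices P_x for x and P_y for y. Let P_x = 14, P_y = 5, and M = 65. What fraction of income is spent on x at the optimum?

share on x = 0.8485

Demand: x*(P_x,P_y,M) = 4·M/(4·P_x + 2·P_y), y* = 2·M/(4·P_x + 2·P_y).
Here 4·14 + 2·5 = 66, giving x* = 3.9394 and y* = 1.9697.
Expenditure on x: 14·3.9394 = 55.1515; share = 0.8485.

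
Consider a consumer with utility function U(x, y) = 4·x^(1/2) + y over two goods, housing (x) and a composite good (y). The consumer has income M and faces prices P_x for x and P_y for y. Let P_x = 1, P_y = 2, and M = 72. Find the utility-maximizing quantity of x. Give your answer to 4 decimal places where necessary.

Utility is quasi-linear in y; the FOC for x is 2/√x = P_x/P_y.
Solve: √x = 2·P_y/P_x, so x*(P_x,P_y) = (2·P_y/P_x)², and y* = (M − P_x·x*)/P_y.
Plugging in: x* = (2·2/1)² = 16.

x* = 16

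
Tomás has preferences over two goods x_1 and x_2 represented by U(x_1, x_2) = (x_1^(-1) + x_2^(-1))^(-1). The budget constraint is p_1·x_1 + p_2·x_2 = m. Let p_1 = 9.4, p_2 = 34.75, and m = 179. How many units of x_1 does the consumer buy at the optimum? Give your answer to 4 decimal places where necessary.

x_1* = 6.5154

Numerically x_2/x_1 = 0.5201, so x_1* = 179/(9.4 + 34.75·0.5201) = 6.5154.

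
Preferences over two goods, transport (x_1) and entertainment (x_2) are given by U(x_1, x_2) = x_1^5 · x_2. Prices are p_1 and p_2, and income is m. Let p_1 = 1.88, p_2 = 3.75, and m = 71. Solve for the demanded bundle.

MU_x_1/MU_x_2 = (5·x_2)/(x_1); tangency sets this equal to p_1/p_2.
Rearranging, p_2·x_2 = (1/5)·p_1·x_1. Substituting into the budget gives p_1·x_1·(1 + (1/5)) = m.
Demand: x_1*(p_1,p_2,m) = 5/6·m/p_1 and x_2* = 1/6·m/p_2.
At p_1=1.88, p_2=3.75, m=71: x_1* = 5/6·71/1.88 = 31.4716, x_2* = 3.1556.

x_1* = 31.4716, x_2* = 3.1556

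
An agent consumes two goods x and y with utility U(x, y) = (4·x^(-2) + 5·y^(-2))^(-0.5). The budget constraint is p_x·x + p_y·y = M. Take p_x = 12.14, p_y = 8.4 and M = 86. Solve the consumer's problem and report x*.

From the CES first-order condition, (4/5)·(y/x)^(3) = p_x/p_y.
Hence y/x = ((5/4)·p_x/p_y)^(1/(3)), i.e. raised to the 1/3 power.
Substitute y = (y/x)·x into the budget: x* = M/(p_x + p_y·(y/x)).
Numerically y/x = 1.217914, so x* = 86/(12.14 + 8.4·1.217914) = 3.8444.

x* = 3.8444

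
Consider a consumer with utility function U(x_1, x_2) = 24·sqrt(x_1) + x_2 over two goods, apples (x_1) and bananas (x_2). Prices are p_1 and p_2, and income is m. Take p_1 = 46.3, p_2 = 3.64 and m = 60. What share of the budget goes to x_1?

share on x_1 = 0.6868

MU_x_1 = 12/√x_1, MU_x_2 = 1. Tangency: 12/√x_1 = p_1/p_2.
Solve: √x_1 = 12·p_2/p_1, so x_1*(p_1,p_2) = (12·p_2/p_1)², and x_2* = (m − p_1·x_1*)/p_2.
Plugging in: x_1* = (12·3.64/46.3)² = 0.89, x_2* = 5.1626.
Expenditure on x_1: 46.3·0.89 = 41.2083; share = 0.6868.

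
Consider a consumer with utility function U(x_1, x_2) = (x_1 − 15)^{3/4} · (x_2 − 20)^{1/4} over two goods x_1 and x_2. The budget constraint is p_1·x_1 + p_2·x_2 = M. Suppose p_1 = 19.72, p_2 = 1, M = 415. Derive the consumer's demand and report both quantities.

x_1* = 18.7728, x_2* = 44.8

This is Cobb-Douglas in (x_1−15, x_2−20): tangency gives 0.75·p_2·(x_2−20) = 0.25·p_1·(x_1−15).
After buying the subsistence bundle (15, 20), a share 0.75 of the remaining income goes to x_1: x_1* = 15 + 0.75·(M − 15p_1 − 20p_2)/p_1.
Discretionary income = 415 − 15·19.72 − 20·1 = 99.2; x_1* = 15 + 0.75·99.2/19.72 = 18.7728; x_2* = 20 + 0.25·99.2/1 = 44.8.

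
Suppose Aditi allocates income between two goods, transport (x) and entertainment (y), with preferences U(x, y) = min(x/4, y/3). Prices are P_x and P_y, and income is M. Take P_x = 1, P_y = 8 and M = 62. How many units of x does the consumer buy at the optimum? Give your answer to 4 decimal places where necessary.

Demand: x*(P_x,P_y,M) = 4·M/(4·P_x + 3·P_y), y* = 3·M/(4·P_x + 3·P_y).
Here 4·1 + 3·8 = 28, giving x* = 8.8571.

x* = 8.8571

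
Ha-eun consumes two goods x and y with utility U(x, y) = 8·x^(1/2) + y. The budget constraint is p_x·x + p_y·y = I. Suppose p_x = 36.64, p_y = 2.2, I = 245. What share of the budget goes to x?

Utility is quasi-linear in y; the FOC for x is 4/√x = p_x/p_y.
Solve: √x = 4·p_y/p_x, so x*(p_x,p_y) = (4·p_y/p_x)², and y* = (I − p_x·x*)/p_y.
Plugging in: x* = (4·2.2/36.64)² = 0.0577, y* = 110.4029.
Expenditure on x: 36.64·0.0577 = 2.1135; share = 0.0086.

share on x = 0.0086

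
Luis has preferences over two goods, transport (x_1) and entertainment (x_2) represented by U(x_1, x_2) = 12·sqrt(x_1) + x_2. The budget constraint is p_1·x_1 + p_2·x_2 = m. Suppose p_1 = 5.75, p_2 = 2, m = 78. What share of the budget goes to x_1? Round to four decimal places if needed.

share on x_1 = 0.3211

Utility is quasi-linear in x_2; the FOC for x_1 is 6/√x_1 = p_1/p_2.
Thus x_1* = (6·p_2/p_1)² — independent of m — with the rest of income spent on x_2.
Plugging in: x_1* = (6·2/5.75)² = 4.3554, x_2* = 26.4783.
Expenditure on x_1: 5.75·4.3554 = 25.0435; share = 0.3211.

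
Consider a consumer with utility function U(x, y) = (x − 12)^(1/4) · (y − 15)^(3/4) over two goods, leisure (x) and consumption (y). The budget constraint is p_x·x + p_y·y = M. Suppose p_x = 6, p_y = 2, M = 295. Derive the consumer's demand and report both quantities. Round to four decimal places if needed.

x* = 20.0417, y* = 87.375

Let x' = x−12, y' = y−15. MRS = (1/3)·y'/x' = p_x/p_y.
Substituting into the budget: x* = 12 + 0.25·(M − 12·p_x − 15·p_y)/p_x, and y* = 15 + 0.75·(…)/p_y.
Discretionary income = 295 − 12·6 − 15·2 = 193; x* = 12 + 0.25·193/6 = 20.0417; y* = 15 + 0.75·193/2 = 87.375.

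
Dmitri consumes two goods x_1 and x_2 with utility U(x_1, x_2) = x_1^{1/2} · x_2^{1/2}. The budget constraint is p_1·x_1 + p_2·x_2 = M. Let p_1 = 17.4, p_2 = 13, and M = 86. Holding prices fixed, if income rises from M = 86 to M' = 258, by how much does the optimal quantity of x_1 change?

MU_x_1/MU_x_2 = (0.5·x_2)/(0.5·x_1); tangency sets this equal to p_1/p_2.
Rearranging, p_2·x_2 = p_1·x_1. Substituting into the budget gives p_1·x_1·(1 + 1) = M.
Demand: x_1*(p_1,p_2,M) = 0.5·M/p_1 and x_2* = 0.5·M/p_2.
At p_1=17.4, p_2=13, M=86: x_1* = 0.5·86/17.4 = 2.4713.
At M' = 258: x_1* = 7.4138. Change: 7.4138 − 2.4713 = 4.9425.

Δx_1* = 4.9425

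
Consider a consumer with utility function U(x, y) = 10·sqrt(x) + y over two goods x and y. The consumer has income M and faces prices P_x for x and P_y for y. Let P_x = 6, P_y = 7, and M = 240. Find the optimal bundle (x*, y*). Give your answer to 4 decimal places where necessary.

x* = 34.0278, y* = 5.119

MU_x = 5/√x, MU_y = 1. Tangency: 5/√x = P_x/P_y.
Solve: √x = 5·P_y/P_x, so x*(P_x,P_y) = (5·P_y/P_x)², and y* = (M − P_x·x*)/P_y.
Plugging in: x* = (5·7/6)² = 34.0278, y* = 5.119.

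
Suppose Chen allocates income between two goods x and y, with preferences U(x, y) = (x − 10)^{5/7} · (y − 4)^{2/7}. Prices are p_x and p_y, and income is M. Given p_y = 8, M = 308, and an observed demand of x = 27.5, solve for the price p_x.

p_x = 8

Let x' = x−10, y' = y−4. MRS = (5/2)·y'/x' = p_x/p_y.
Substituting into the budget: x* = 10 + 5/7·(M − 10·p_x − 4·p_y)/p_x, and y* = 4 + 2/7·(…)/p_y.
Set x* = 27.5 in the demand function and solve for p_x: p_x = 8.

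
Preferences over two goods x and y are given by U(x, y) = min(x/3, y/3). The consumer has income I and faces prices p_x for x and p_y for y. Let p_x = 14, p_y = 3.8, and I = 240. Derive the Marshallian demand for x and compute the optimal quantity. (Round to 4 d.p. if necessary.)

x* = 13.4831

With perfect complements, no substitution: consume in ratio x:y = 3:3.
Budget: p_x·x + p_y·x = I, so (3·p_x + 3·p_y)·x = 3·I.
Demand: x*(p_x,p_y,I) = 3·I/(3·p_x + 3·p_y), y* = 3·I/(3·p_x + 3·p_y).
Here 3·14 + 3·3.8 = 53.4, giving x* = 13.4831.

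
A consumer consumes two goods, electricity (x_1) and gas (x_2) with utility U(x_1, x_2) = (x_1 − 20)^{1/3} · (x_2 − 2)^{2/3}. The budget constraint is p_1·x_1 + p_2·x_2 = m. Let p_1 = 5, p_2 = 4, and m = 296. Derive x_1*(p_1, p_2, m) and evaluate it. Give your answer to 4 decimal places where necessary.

This is Cobb-Douglas in (x_1−20, x_2−2): tangency gives 1/3·p_2·(x_2−2) = 2/3·p_1·(x_1−20).
After buying the subsistence bundle (20, 2), a share 1/3 of the remaining income goes to x_1: x_1* = 20 + 1/3·(m − 20p_1 − 2p_2)/p_1.
Discretionary income = 296 − 20·5 − 2·4 = 188; x_1* = 20 + 1/3·188/5 = 32.5333.

x_1* = 32.5333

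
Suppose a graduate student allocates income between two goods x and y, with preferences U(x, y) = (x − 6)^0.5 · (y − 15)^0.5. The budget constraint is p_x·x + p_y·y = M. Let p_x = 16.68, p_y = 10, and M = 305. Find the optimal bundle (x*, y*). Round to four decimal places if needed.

MRS = (y−15)/(x−6). Tangency with p_x/p_y gives y−15 = (p_x/p_y)·(x−6).
Substituting into the budget: x* = 6 + 0.5·(M − 6·p_x − 15·p_y)/p_x, and y* = 15 + 0.5·(…)/p_y.
Discretionary income = 305 − 6·16.68 − 15·10 = 54.92; x* = 6 + 0.5·54.92/16.68 = 7.6463; y* = 15 + 0.5·54.92/10 = 17.746.

x* = 7.6463, y* = 17.746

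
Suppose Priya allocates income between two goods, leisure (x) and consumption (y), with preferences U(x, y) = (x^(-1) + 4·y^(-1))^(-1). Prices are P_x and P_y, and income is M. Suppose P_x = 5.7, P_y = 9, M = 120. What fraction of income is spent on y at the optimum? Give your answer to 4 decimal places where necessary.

From the CES first-order condition, (1/4)·(y/x)^(2) = P_x/P_y.
Solve for the ratio: y/x = [4·P_x/P_y]^(0.5).
Substitute y = (y/x)·x into the budget: x* = M/(P_x + P_y·(y/x)).
Numerically y/x = 1.591645, so x* = 120/(5.7 + 9·1.591645) = 5.9926 and y* = 1.591645·5.9926 = 9.538.
Expenditure on y: 9·9.538 = 85.8424; share = 0.7154.

share on y = 0.7154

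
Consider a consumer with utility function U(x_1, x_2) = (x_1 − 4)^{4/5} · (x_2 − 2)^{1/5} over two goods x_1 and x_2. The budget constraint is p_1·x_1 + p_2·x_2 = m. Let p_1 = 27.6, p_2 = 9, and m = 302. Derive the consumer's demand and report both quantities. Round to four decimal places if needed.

Discretionary income = 302 − 4·27.6 − 2·9 = 173.6; x_1* = 4 + 0.8·173.6/27.6 = 9.0319; x_2* = 2 + 0.2·173.6/9 = 5.8578.

x_1* = 9.0319, x_2* = 5.8578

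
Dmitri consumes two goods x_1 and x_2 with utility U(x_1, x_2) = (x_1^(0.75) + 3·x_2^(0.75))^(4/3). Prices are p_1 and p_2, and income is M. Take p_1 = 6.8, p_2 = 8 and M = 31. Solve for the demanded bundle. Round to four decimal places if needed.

x_1* = 0.0898, x_2* = 3.7986

Numerically x_2/x_1 = 42.282506, so x_1* = 31/(6.8 + 8·42.282506) = 0.0898 and x_2* = 42.282506·0.0898 = 3.7986.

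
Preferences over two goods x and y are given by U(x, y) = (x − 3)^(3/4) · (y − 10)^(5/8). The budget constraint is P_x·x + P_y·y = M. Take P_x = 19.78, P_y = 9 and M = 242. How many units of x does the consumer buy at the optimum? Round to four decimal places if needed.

x* = 5.5552

This is Cobb-Douglas in (x−3, y−10): tangency gives 0.75·P_y·(y−10) = 0.625·P_x·(x−3).
Substituting into the budget: x* = 3 + 6/11·(M − 3·P_x − 10·P_y)/P_x, and y* = 10 + 5/11·(…)/P_y.
Discretionary income = 242 − 3·19.78 − 10·9 = 92.66; x* = 3 + 6/11·92.66/19.78 = 5.5552.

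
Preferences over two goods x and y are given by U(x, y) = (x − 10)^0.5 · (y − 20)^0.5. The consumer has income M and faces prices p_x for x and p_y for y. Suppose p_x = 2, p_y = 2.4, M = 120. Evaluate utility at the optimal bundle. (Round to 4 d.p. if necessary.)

V = 11.8673

MRS = (y−20)/(x−10). Tangency with p_x/p_y gives y−20 = (p_x/p_y)·(x−10).
After buying the subsistence bundle (10, 20), a share 0.5 of the remaining income goes to x: x* = 10 + 0.5·(M − 10p_x − 20p_y)/p_x.
Discretionary income = 120 − 10·2 − 20·2.4 = 52; x* = 10 + 0.5·52/2 = 23; y* = 20 + 0.5·52/2.4 = 30.8333.
Utility at the optimum: U(23, 30.8333) = 11.8673.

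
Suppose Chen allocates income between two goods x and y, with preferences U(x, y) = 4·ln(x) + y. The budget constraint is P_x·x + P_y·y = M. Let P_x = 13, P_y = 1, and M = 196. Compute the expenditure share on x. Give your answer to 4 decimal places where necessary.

share on x = 0.0204

At the given prices: x* = 4·1/13 = 0.3077, and y* = 192.
Expenditure on x: 13·0.3077 = 4; share = 0.0204.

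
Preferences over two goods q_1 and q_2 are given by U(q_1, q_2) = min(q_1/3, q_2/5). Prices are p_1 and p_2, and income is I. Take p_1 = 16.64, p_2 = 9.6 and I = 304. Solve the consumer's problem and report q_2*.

q_2* = 15.5229

Leontief preferences: the optimum is at the kink where q_1/3 = q_2/5, i.e. q_2 = (5/3)·q_1.
Budget: p_1·q_1 + p_2·(5/3)·q_1 = I, so (3·p_1 + 5·p_2)·q_1 = 3·I.
Demand: q_1*(p_1,p_2,I) = 3·I/(3·p_1 + 5·p_2), q_2* = 5·I/(3·p_1 + 5·p_2).
Here 3·16.64 + 5·9.6 = 97.92, giving q_2* = 15.5229.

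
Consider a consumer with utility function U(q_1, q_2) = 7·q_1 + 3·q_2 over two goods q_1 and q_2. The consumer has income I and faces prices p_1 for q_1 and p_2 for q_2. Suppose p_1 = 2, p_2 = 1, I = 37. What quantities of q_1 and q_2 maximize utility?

q_1* = 18.5, q_2* = 0

Linear utility — the consumer picks whichever good has higher MU/price: 7/2 = 3.5 vs 3/1 = 3.
q_1 gives more utility per dollar, so spend all income on q_1: q_1* = I/p_1, q_2* = 0.
Numerically: q_1* = 18.5, q_2* = 0.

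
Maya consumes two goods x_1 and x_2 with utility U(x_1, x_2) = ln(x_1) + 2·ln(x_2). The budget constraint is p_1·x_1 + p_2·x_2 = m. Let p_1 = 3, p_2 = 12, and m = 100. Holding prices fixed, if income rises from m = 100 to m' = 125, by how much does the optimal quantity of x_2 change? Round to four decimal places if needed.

Tangency: MRS = (1/2)·x_2/x_1 = p_1/p_2.
Rearranging, p_2·x_2 = 2·p_1·x_1. Substituting into the budget gives p_1·x_1·(1 + 2) = m.
Demand: x_1*(p_1,p_2,m) = 1/3·m/p_1 and x_2* = 2/3·m/p_2.
At p_1=3, p_2=12, m=100: x_2* = 2/3·100/12 = 5.5556.
At m' = 125: x_2* = 6.9444. Change: 6.9444 − 5.5556 = 1.3889.

Δx_2* = 1.3889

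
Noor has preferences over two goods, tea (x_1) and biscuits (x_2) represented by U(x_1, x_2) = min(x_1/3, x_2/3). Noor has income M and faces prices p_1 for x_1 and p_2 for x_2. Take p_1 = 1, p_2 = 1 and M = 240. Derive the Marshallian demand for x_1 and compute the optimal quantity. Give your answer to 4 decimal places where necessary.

Leontief preferences: the optimum is at the kink where x_1/3 = x_2/3, i.e. x_2 = x_1.
Budget: p_1·x_1 + p_2·x_1 = M, so (3·p_1 + 3·p_2)·x_1 = 3·M.
Demand: x_1*(p_1,p_2,M) = 3·M/(3·p_1 + 3·p_2), x_2* = 3·M/(3·p_1 + 3·p_2).
Here 3·1 + 3·1 = 6, giving x_1* = 120.

x_1* = 120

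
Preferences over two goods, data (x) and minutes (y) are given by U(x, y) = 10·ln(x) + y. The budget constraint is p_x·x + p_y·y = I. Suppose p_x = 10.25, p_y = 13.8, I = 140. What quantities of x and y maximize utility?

x* = 13.4634, y* = 0.1449

Set MRS = p_x/p_y: (10/x)/1 = p_x/p_y.
So x*(p_x,p_y) = 10·p_y/p_x, independent of income; and y* = (I − 10·p_y)/p_y.
At the given prices: x* = 10·13.8/10.25 = 13.4634, and y* = 0.1449.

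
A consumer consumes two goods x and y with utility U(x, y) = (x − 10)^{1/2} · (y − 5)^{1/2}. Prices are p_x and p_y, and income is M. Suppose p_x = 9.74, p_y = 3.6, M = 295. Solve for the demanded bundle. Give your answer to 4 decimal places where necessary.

This is Cobb-Douglas in (x−10, y−5): tangency gives 0.5·p_y·(y−5) = 0.5·p_x·(x−10).
Substituting into the budget: x* = 10 + 0.5·(M − 10·p_x − 5·p_y)/p_x, and y* = 5 + 0.5·(…)/p_y.
Discretionary income = 295 − 10·9.74 − 5·3.6 = 179.6; x* = 10 + 0.5·179.6/9.74 = 19.2197; y* = 5 + 0.5·179.6/3.6 = 29.9444.

x* = 19.2197, y* = 29.9444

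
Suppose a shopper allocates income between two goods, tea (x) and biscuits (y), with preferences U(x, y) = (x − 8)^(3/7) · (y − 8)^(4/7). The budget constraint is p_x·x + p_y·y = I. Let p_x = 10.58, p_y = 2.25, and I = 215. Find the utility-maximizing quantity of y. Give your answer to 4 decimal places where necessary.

y* = 36.5359

Let x' = x−8, y' = y−8. MRS = (3/4)·y'/x' = p_x/p_y.
Substituting into the budget: x* = 8 + 3/7·(I − 8·p_x − 8·p_y)/p_x, and y* = 8 + 4/7·(…)/p_y.
Discretionary income = 215 − 8·10.58 − 8·2.25 = 112.36; y* = 8 + 4/7·112.36/2.25 = 36.5359.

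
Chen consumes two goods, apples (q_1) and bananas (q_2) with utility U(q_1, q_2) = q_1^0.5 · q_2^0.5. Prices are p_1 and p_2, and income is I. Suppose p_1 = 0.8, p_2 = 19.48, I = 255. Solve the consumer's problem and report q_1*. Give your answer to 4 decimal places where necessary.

q_1* = 159.375

MU_q_1/MU_q_2 = (0.5·q_2)/(0.5·q_1); tangency sets this equal to p_1/p_2.
So 0.5·p_2·q_2 = 0.5·p_1·q_1; combined with the budget, a share 0.5 of income goes to q_1.
Demand: q_1*(p_1,p_2,I) = 0.5·I/p_1 and q_2* = 0.5·I/p_2.
At p_1=0.8, p_2=19.48, I=255: q_1* = 0.5·255/0.8 = 159.375.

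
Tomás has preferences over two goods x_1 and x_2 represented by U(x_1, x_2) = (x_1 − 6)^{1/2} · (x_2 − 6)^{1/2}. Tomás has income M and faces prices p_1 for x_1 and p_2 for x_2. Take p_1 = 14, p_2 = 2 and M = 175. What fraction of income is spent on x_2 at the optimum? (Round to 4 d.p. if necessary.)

share on x_2 = 0.2943

After buying the subsistence bundle (6, 6), a share 0.5 of the remaining income goes to x_1: x_1* = 6 + 0.5·(M − 6p_1 − 6p_2)/p_1.
Discretionary income = 175 − 6·14 − 6·2 = 79; x_1* = 6 + 0.5·79/14 = 8.8214; x_2* = 6 + 0.5·79/2 = 25.75.
Expenditure on x_2: 2·25.75 = 51.5; share = 0.2943.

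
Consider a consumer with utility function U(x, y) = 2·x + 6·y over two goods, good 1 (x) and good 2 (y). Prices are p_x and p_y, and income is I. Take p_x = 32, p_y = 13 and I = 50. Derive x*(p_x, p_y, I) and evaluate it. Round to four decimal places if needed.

x* = 0

Linear utility — the consumer picks whichever good has higher MU/price: 2/32 = 0.0625 vs 6/13 = 0.4615.
y gives more utility per dollar, so spend all income on y: y* = I/p_y, x* = 0.
Numerically: x* = 0, y* = 3.8462.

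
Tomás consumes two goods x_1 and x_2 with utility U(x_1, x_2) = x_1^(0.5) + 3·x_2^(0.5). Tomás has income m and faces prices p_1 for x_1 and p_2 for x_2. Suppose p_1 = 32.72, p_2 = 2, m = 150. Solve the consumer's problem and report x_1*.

x_1* = 0.0309

Numerically x_2/x_1 = 2408.8464, so x_1* = 150/(32.72 + 2·2408.8464) = 0.0309.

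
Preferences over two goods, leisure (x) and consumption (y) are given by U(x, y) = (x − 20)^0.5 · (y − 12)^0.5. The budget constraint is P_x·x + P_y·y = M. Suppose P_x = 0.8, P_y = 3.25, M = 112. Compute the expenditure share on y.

share on y = 0.6027

After buying the subsistence bundle (20, 12), a share 0.5 of the remaining income goes to x: x* = 20 + 0.5·(M − 20P_x − 12P_y)/P_x.
Discretionary income = 112 − 20·0.8 − 12·3.25 = 57; x* = 20 + 0.5·57/0.8 = 55.625; y* = 12 + 0.5·57/3.25 = 20.7692.
Expenditure on y: 3.25·20.7692 = 67.5; share = 0.6027.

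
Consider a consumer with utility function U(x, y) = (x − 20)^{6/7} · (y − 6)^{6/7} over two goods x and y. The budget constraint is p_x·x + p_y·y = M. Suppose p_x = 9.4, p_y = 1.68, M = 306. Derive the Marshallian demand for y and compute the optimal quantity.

Let x' = x−20, y' = y−6. MRS = y'/x' = p_x/p_y.
After buying the subsistence bundle (20, 6), a share 0.5 of the remaining income goes to x: x* = 20 + 0.5·(M − 20p_x − 6p_y)/p_x.
Discretionary income = 306 − 20·9.4 − 6·1.68 = 107.92; y* = 6 + 0.5·107.92/1.68 = 38.119.

y* = 38.119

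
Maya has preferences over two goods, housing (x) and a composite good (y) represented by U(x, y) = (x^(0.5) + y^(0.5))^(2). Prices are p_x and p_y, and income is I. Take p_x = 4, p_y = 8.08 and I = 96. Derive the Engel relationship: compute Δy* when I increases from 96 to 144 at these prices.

Δy* = 1.9671

With the ratio pinned down, the budget gives x* = I/(p_x + p_y·(y/x)) and y* = (y/x)·x*.
Numerically y/x = 0.245074, so x* = 96/(4 + 8.08·0.245074) = 16.053 and y* = 0.245074·16.053 = 3.9342.
At I' = 144: y* = 5.9013. Change: 5.9013 − 3.9342 = 1.9671.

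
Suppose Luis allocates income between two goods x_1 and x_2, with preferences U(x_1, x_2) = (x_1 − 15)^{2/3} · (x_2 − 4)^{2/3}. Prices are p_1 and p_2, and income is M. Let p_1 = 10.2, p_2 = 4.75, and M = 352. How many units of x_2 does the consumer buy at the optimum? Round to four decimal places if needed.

x_2* = 22.9474

Substituting into the budget: x_1* = 15 + 0.5·(M − 15·p_1 − 4·p_2)/p_1, and x_2* = 4 + 0.5·(…)/p_2.
Discretionary income = 352 − 15·10.2 − 4·4.75 = 180; x_2* = 4 + 0.5·180/4.75 = 22.9474.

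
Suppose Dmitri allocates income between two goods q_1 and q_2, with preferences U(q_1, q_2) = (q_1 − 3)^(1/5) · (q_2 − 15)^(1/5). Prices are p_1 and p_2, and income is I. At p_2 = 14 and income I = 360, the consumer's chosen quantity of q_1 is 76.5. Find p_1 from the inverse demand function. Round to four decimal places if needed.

MRS = (q_2−15)/(q_1−3). Tangency with p_1/p_2 gives q_2−15 = (p_1/p_2)·(q_1−3).
Substituting into the budget: q_1* = 3 + 0.5·(I − 3·p_1 − 15·p_2)/p_1, and q_2* = 15 + 0.5·(…)/p_2.
Set q_1* = 76.5 in the demand function and solve for p_1: p_1 = 1.

p_1 = 1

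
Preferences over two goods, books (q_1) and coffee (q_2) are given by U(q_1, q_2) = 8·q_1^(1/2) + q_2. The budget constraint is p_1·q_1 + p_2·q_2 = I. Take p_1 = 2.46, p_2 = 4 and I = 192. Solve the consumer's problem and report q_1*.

q_1* = 42.3029

Solve: √q_1 = 4·p_2/p_1, so q_1*(p_1,p_2) = (4·p_2/p_1)², and q_2* = (I − p_1·q_1*)/p_2.
Plugging in: q_1* = (4·4/2.46)² = 42.3029.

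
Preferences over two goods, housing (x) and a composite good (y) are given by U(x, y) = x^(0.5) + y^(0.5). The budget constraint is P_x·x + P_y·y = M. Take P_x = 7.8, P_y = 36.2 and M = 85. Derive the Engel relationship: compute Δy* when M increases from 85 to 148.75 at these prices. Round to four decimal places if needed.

MRS = MU_x/MU_y = (y/x)^(0.5). Set equal to P_x/P_y.
Hence y/x = (P_x/P_y)^(1/(0.5)), i.e. raised to the 2 power.
Substitute y = (y/x)·x into the budget: x* = M/(P_x + P_y·(y/x)).
Numerically y/x = 0.046427, so x* = 85/(7.8 + 36.2·0.046427) = 8.9656 and y* = 0.046427·8.9656 = 0.4162.
At M' = 148.75: y* = 0.7284. Change: 0.7284 − 0.4162 = 0.3122.

Δy* = 0.3122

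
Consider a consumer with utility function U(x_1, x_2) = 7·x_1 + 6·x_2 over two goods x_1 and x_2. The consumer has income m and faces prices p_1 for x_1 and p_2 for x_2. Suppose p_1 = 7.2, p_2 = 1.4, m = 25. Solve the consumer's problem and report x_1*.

Perfect substitutes: compare marginal utility per dollar. 7/p_1 vs 6/p_2 → 0.9722 vs 4.2857.
x_2 gives more utility per dollar, so spend all income on x_2: x_2* = m/p_2, x_1* = 0.
Numerically: x_1* = 0, x_2* = 17.8571.

x_1* = 0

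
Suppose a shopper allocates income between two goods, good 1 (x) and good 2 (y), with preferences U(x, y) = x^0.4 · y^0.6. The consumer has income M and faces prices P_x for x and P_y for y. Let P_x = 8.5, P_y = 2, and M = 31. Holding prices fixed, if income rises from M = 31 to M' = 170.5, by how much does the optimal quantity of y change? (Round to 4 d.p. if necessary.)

Δy* = 41.85

Tangency: MRS = (2/3)·y/x = P_x/P_y.
Rearranging, P_y·y = (3/2)·P_x·x. Substituting into the budget gives P_x·x·(1 + (3/2)) = M.
Demand: x*(P_x,P_y,M) = 0.4·M/P_x and y* = 0.6·M/P_y.
At P_x=8.5, P_y=2, M=31: y* = 0.6·31/2 = 9.3.
At M' = 170.5: y* = 51.15. Change: 51.15 − 9.3 = 41.85.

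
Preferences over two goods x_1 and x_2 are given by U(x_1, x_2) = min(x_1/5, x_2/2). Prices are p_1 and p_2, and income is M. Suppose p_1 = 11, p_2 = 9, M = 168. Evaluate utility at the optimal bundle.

V = 2.3014

With perfect complements, no substitution: consume in ratio x_1:x_2 = 5:2.
Budget: p_1·x_1 + p_2·(2/5)·x_1 = M, so (5·p_1 + 2·p_2)·x_1 = 5·M.
Demand: x_1*(p_1,p_2,M) = 5·M/(5·p_1 + 2·p_2), x_2* = 2·M/(5·p_1 + 2·p_2).
Here 5·11 + 2·9 = 73, giving x_1* = 11.5068 and x_2* = 4.6027.
Utility at the optimum: U(11.5068, 4.6027) = 2.3014.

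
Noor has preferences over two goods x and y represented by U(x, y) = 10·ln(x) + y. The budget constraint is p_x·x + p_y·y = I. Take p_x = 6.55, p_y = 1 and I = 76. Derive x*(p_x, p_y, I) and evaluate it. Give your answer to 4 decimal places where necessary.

Set MRS = p_x/p_y: (10/x)/1 = p_x/p_y.
So x*(p_x,p_y) = 10·p_y/p_x, independent of income; and y* = (I − 10·p_y)/p_y.
At the given prices: x* = 10·1/6.55 = 1.5267.

x* = 1.5267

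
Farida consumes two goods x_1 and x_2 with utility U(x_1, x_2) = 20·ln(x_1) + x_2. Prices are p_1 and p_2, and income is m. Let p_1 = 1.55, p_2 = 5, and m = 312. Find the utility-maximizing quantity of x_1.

So x_1*(p_1,p_2) = 20·p_2/p_1, independent of income; and x_2* = (m − 20·p_2)/p_2.
At the given prices: x_1* = 20·5/1.55 = 64.5161.

x_1* = 64.5161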